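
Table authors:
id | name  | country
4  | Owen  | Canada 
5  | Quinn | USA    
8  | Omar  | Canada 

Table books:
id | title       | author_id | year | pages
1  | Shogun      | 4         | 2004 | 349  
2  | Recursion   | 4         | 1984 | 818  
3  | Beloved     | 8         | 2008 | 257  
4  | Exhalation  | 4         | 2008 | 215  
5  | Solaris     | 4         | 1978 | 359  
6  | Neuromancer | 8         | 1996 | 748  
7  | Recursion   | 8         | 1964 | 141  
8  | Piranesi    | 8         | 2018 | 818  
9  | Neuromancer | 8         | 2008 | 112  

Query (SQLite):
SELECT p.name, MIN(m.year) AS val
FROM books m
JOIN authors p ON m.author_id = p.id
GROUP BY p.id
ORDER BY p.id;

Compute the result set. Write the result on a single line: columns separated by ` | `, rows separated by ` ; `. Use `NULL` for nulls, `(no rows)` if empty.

Owen | 1978 ; Omar | 1964

Join each books row to its authors via author_id.
Group joined rows by authors.id; compute MIN(m.year) per group.
  4: ids {1, 2, 4, 5} → MIN(m.year)=1978
  8: ids {3, 6, 7, 8, 9} → MIN(m.year)=1964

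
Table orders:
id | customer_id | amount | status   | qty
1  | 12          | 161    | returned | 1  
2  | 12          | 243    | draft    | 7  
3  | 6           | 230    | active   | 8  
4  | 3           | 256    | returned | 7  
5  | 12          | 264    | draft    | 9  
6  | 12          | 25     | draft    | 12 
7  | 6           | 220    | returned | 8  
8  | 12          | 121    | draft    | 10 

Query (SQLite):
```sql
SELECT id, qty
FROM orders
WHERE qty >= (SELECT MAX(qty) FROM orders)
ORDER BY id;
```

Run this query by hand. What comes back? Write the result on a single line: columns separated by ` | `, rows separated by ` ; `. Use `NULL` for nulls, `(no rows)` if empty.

6 | 12

Scalar subquery: MAX(qty) over all orders rows = 12.
Keep rows where qty >= that value.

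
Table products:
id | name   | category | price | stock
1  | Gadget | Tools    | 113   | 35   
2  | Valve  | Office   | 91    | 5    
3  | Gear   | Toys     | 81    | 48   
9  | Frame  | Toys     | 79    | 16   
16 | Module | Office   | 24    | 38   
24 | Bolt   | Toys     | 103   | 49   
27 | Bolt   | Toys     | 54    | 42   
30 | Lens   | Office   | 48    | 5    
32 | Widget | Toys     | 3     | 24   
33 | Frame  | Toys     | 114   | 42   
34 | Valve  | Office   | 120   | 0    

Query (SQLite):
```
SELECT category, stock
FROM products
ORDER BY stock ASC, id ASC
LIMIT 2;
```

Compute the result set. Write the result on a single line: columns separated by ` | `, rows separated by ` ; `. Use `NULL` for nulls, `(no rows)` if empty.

Office | 0 ; Office | 5

Sort by stock asc, tiebreak id asc: (0, id=34), (5, id=2), (5, id=30), (16, id=9), (24, id=32) …. Take first 2.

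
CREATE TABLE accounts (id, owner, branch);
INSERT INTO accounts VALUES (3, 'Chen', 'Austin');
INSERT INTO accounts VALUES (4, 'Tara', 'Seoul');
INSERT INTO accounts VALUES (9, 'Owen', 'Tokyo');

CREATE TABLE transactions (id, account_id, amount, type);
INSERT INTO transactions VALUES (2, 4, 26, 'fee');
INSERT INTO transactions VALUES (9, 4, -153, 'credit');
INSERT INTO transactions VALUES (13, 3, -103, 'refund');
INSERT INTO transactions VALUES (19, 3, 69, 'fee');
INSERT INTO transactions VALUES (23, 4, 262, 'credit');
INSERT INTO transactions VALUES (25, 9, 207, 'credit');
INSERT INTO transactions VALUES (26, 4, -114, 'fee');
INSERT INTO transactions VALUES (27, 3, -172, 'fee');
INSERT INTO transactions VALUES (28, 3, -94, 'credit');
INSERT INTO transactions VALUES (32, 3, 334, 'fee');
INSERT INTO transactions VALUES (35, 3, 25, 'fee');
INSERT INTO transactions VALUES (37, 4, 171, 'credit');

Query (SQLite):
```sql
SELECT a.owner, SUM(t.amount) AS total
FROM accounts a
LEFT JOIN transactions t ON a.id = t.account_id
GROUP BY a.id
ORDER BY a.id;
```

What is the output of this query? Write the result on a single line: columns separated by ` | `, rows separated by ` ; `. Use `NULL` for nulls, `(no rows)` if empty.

Chen | 59 ; Tara | 192 ; Owen | 207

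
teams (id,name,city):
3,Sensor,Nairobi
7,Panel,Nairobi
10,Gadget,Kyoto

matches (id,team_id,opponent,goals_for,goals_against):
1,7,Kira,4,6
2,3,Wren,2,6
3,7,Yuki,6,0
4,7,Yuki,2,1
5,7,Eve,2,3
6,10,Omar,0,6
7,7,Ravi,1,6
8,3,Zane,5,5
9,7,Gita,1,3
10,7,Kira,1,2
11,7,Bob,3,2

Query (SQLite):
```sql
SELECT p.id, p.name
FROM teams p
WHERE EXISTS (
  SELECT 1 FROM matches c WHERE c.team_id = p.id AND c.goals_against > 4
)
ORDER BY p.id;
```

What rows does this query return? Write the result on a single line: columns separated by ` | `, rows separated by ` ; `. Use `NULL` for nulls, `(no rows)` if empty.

For each teams row, check whether any matches with matching team_id has goals_against > 4.
Keep rows where that is true.

3 | Sensor ; 7 | Panel ; 10 | Gadget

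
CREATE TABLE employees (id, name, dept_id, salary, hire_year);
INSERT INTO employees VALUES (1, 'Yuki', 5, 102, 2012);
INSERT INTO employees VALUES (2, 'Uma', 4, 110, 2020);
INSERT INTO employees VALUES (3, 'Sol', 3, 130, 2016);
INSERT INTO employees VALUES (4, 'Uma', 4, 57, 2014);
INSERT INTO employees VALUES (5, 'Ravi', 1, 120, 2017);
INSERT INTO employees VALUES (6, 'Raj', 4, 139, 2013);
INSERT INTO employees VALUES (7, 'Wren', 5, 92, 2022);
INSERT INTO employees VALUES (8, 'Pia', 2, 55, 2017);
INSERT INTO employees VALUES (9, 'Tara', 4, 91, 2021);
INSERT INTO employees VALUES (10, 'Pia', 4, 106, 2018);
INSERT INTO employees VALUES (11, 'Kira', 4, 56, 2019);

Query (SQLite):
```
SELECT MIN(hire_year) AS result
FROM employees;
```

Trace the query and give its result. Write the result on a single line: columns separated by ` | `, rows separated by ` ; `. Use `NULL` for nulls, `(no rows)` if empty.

All hire_year values: [2012, 2020, 2016, 2014, 2017, 2013, 2022, 2017, 2021, 2018, 2019].
MIN of non-NULL values = 2012.

2012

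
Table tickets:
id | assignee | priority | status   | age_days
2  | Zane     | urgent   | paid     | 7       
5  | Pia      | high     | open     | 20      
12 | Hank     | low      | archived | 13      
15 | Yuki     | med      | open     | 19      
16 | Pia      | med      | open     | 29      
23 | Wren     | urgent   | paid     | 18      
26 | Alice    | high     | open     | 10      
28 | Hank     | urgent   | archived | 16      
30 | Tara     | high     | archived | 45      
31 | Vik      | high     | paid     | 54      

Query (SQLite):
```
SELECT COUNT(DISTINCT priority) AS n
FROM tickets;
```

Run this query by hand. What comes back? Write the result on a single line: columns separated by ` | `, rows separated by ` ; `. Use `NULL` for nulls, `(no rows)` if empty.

4

Count distinct non-NULL priority values.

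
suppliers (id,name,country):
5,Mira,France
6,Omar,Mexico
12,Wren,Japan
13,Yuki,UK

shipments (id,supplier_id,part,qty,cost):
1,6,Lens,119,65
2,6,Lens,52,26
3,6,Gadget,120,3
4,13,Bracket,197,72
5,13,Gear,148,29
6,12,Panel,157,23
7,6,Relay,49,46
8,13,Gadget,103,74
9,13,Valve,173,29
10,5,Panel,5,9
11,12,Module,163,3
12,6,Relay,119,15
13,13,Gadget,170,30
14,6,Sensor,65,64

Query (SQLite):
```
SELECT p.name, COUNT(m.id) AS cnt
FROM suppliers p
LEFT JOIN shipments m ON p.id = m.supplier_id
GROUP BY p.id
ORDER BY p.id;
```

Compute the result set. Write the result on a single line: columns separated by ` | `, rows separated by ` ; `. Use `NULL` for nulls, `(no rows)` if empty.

Mira | 1 ; Omar | 6 ; Wren | 2 ; Yuki | 5

LEFT JOIN keeps every suppliers row; unmatched ones get NULL for shipments columns.
Group by suppliers.id and compute COUNT(m.id). COUNT(col) of an all-NULL group is 0.
  5: ids {10} → COUNT(m.id)=1
  6: ids {1, 2, 3, 7, 12, 14} → COUNT(m.id)=6
  12: ids {6, 11} → COUNT(m.id)=2
  13: ids {4, 5, 8, 9, 13} → COUNT(m.id)=5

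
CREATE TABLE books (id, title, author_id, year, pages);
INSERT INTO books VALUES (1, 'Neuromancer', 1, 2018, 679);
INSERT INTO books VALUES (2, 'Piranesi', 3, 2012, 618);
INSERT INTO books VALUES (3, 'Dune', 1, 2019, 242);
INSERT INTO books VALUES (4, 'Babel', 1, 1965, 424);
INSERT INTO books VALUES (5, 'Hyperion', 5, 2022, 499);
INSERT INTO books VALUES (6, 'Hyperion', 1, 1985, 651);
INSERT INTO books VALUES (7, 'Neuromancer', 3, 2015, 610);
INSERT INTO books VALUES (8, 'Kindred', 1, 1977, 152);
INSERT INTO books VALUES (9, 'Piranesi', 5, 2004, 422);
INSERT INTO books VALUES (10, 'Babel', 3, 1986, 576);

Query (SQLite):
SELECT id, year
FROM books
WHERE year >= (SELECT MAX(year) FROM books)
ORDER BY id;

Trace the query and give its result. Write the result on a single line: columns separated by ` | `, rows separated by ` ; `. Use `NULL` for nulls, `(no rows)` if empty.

Scalar subquery: MAX(year) over all books rows = 2022.
Keep rows where year >= that value.

5 | 2022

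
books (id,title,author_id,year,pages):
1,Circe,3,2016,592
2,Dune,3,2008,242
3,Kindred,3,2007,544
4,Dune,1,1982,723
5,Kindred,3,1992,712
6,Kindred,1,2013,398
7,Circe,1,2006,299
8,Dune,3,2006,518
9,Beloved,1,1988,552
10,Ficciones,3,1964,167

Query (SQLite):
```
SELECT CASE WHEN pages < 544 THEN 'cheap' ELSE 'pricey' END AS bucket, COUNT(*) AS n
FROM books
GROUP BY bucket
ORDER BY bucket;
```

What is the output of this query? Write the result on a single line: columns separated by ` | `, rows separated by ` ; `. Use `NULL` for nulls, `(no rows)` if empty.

Bucket rows by pages < 544 → 'cheap' else 'pricey'; count each bucket.

cheap | 5 ; pricey | 5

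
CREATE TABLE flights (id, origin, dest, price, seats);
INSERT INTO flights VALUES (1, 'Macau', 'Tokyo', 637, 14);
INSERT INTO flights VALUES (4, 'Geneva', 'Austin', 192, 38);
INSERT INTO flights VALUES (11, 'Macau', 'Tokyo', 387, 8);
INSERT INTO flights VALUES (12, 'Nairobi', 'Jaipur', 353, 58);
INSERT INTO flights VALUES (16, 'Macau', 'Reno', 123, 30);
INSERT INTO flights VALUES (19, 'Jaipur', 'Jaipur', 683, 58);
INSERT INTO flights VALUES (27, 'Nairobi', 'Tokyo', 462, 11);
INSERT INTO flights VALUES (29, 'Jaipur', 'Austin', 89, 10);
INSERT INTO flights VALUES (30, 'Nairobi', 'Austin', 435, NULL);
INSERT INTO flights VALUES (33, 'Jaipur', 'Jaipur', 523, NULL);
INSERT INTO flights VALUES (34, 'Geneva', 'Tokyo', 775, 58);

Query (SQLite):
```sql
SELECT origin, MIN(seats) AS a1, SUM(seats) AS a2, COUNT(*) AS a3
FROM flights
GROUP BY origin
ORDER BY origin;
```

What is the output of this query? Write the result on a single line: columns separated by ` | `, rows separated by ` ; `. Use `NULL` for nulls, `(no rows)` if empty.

Geneva | 38 | 96 | 2 ; Jaipur | 10 | 68 | 3 ; Macau | 8 | 52 | 3 ; Nairobi | 11 | 69 | 3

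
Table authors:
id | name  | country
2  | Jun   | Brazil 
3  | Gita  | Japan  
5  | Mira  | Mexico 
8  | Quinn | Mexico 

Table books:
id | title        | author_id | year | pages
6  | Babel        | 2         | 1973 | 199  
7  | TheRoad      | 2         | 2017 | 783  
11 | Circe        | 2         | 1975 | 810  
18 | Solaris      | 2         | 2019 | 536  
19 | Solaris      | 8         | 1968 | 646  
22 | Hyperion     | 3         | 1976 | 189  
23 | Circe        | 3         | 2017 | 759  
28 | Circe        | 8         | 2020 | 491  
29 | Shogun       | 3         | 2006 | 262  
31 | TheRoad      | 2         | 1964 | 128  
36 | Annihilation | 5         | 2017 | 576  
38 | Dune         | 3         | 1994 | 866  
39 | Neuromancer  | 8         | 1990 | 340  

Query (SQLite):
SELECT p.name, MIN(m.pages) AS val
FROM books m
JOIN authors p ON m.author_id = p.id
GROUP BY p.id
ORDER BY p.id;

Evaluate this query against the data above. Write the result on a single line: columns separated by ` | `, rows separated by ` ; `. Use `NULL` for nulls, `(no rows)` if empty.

Join each books row to its authors via author_id.
Group joined rows by authors.id; compute MIN(m.pages) per group.
  2: ids {6, 7, 11, 18, 31} → MIN(m.pages)=128
  3: ids {22, 23, 29, 38} → MIN(m.pages)=189
  5: ids {36} → MIN(m.pages)=576
  8: ids {19, 28, 39} → MIN(m.pages)=340

Jun | 128 ; Gita | 189 ; Mira | 576 ; Quinn | 340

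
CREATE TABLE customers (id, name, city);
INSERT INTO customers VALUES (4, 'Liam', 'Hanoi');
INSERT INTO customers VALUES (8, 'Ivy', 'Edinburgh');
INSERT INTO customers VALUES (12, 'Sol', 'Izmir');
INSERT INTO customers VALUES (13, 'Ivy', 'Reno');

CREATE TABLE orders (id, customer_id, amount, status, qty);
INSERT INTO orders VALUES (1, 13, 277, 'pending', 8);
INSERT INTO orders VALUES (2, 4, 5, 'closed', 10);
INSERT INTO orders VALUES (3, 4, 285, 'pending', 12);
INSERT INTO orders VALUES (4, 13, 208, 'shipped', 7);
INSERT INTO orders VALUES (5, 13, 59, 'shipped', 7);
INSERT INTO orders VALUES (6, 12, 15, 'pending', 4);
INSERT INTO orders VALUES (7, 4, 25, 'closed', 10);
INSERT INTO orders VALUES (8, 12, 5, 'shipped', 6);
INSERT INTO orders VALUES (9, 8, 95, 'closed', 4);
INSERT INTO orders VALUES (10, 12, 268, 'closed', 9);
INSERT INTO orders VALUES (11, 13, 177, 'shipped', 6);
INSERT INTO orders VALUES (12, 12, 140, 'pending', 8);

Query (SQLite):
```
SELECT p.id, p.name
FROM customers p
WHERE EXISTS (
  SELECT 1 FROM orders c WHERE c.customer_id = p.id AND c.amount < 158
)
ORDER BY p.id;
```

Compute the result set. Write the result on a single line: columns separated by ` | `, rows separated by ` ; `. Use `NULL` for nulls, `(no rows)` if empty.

4 | Liam ; 8 | Ivy ; 12 | Sol ; 13 | Ivy

For each customers row, check whether any orders with matching customer_id has amount < 158.
Keep rows where that is true.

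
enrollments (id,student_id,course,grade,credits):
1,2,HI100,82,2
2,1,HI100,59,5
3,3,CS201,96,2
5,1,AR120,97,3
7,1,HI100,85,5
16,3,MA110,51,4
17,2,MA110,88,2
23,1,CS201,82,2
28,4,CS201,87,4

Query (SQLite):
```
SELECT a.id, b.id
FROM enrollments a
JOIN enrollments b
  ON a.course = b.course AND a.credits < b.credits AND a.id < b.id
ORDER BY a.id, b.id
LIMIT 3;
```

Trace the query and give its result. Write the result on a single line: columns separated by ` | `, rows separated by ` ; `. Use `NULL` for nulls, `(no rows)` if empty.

1 | 2 ; 1 | 7 ; 3 | 28

Pairs (a,b) with same course, a.credits < b.credits, a.id < b.id.
course groups: AR120:{5} CS201:{3,23,28} HI100:{1,2,7} MA110:{16,17}
Ordered by (a.id, b.id); first 3.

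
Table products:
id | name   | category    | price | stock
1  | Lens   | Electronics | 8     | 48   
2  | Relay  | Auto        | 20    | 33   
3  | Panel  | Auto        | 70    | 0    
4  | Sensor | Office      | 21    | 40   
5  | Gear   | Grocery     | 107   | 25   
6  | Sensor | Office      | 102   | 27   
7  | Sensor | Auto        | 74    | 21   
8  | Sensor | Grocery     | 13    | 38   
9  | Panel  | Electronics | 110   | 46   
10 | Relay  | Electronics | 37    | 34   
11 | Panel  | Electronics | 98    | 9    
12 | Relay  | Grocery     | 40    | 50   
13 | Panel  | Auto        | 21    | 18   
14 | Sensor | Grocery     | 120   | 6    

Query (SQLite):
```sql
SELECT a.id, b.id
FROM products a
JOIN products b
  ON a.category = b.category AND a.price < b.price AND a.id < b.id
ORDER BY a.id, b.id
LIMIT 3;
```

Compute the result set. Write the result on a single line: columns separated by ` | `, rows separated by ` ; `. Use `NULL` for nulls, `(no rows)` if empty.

Pairs (a,b) with same category, a.price < b.price, a.id < b.id.
category groups: Auto:{2,3,7,13} Electronics:{1,9,10,11} Grocery:{5,8,12,14} Office:{4,6}
Ordered by (a.id, b.id); first 3.

1 | 9 ; 1 | 10 ; 1 | 11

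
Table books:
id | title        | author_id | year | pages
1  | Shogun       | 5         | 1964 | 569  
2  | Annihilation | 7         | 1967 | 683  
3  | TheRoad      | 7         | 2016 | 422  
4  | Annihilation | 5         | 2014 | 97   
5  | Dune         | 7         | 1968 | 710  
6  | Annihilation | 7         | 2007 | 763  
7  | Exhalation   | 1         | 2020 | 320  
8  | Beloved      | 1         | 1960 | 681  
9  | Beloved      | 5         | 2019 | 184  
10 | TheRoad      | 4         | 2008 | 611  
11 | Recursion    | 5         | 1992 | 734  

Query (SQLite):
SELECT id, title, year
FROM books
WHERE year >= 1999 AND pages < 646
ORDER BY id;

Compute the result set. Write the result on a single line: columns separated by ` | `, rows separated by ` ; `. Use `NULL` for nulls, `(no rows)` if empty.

year >= 1999: ids {3, 4, 6, 7, 9, 10}
pages < 646: ids {1, 3, 4, 7, 9, 10}
Combine with AND.

3 | TheRoad | 2016 ; 4 | Annihilation | 2014 ; 7 | Exhalation | 2020 ; 9 | Beloved | 2019 ; 10 | TheRoad | 2008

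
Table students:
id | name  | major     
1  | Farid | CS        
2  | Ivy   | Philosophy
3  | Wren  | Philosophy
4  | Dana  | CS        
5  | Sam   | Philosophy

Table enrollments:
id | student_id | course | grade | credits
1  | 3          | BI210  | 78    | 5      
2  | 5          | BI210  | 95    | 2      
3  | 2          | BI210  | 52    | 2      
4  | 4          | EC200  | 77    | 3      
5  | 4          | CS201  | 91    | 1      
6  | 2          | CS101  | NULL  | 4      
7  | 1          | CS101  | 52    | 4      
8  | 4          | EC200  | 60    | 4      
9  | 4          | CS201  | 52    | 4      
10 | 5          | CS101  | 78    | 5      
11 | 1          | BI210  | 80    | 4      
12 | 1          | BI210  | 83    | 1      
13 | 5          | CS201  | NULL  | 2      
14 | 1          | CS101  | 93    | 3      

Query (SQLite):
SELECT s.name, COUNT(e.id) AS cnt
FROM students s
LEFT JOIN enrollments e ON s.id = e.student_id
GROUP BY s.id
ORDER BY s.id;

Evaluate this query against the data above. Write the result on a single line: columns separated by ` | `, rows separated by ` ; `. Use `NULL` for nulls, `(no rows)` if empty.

Farid | 4 ; Ivy | 2 ; Wren | 1 ; Dana | 4 ; Sam | 3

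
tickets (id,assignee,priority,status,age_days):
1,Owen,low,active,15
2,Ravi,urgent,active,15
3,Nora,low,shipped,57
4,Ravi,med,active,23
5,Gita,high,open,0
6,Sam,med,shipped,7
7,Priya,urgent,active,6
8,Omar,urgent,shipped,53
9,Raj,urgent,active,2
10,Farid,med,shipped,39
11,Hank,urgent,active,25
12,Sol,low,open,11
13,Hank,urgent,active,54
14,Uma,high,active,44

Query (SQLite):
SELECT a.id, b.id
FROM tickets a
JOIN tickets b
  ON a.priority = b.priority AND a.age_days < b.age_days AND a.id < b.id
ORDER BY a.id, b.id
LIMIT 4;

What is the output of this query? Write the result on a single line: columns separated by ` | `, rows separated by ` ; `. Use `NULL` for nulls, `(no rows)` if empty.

Pairs (a,b) with same priority, a.age_days < b.age_days, a.id < b.id.
priority groups: high:{5,14} low:{1,3,12} med:{4,6,10} urgent:{2,7,8,9,11,13}
Ordered by (a.id, b.id); first 4.

1 | 3 ; 2 | 8 ; 2 | 11 ; 2 | 13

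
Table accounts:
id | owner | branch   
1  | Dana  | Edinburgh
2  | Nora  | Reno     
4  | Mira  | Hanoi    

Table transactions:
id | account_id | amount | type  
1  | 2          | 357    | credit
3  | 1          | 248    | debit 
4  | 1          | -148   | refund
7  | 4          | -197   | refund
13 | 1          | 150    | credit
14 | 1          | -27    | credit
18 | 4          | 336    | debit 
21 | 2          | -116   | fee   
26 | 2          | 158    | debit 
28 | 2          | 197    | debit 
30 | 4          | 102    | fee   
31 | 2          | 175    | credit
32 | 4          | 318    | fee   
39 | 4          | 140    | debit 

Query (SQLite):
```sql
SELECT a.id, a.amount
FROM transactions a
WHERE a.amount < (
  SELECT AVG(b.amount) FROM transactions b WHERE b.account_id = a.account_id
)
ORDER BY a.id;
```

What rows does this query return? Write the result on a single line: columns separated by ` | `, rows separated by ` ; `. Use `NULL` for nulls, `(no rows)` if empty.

4 | -148 ; 7 | -197 ; 14 | -27 ; 21 | -116 ; 30 | 102

For each transactions row a, compute AVG(amount) over rows sharing a.account_id.
Keep row a if a.amount < that per-group AVG.
  account_id=1: AVG(amount) = 55.75
  account_id=2: AVG(amount) = 154.2
  account_id=4: AVG(amount) = 139.8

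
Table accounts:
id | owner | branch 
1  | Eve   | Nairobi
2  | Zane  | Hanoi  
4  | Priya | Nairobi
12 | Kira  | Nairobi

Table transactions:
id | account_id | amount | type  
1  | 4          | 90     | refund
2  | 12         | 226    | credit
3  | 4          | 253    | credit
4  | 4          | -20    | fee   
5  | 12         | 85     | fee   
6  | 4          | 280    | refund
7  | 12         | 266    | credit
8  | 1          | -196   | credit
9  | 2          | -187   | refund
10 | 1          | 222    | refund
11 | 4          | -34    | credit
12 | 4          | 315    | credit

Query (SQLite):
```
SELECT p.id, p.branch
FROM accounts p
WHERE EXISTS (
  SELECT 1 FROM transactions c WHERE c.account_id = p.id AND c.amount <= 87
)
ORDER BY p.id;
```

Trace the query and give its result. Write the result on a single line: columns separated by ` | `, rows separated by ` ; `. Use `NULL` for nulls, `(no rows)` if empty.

1 | Nairobi ; 2 | Hanoi ; 4 | Nairobi ; 12 | Nairobi

For each accounts row, check whether any transactions with matching account_id has amount <= 87.
Keep rows where that is true.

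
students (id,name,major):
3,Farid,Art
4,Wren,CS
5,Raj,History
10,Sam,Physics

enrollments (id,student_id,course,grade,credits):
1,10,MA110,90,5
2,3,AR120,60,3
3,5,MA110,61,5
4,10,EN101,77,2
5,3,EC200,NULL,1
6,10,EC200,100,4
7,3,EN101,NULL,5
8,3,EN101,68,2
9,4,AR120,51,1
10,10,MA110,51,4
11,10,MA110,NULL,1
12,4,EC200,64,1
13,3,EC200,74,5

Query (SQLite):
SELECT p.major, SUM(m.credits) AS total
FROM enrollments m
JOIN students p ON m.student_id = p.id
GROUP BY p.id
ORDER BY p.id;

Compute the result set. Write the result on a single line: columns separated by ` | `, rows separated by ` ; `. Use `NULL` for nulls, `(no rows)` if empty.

Art | 16 ; CS | 2 ; History | 5 ; Physics | 16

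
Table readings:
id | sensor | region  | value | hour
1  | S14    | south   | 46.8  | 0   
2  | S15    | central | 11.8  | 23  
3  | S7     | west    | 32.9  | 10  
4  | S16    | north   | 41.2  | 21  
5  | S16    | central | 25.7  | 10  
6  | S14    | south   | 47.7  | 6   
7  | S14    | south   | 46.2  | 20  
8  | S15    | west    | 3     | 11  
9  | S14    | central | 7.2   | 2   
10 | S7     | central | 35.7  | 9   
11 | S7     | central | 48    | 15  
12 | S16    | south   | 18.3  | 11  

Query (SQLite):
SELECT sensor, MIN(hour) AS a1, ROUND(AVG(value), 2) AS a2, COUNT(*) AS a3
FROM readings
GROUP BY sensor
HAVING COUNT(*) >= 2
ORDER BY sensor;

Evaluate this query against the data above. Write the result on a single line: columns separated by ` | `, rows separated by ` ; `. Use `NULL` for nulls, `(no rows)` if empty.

Group readings by sensor.
Per group compute: MIN(hour), ROUND(AVG(value), 2), COUNT(*).
HAVING: drop groups with fewer than 2 rows.
  S14: ids {1, 6, 7, 9} → MIN(hour)=0, ROUND(AVG(value), 2)=36.98, COUNT(*)=4
  S15: ids {2, 8} → MIN(hour)=11, ROUND(AVG(value), 2)=7.4, COUNT(*)=2
  S16: ids {4, 5, 12} → MIN(hour)=10, ROUND(AVG(value), 2)=28.4, COUNT(*)=3
  S7: ids {3, 10, 11} → MIN(hour)=9, ROUND(AVG(value), 2)=38.87, COUNT(*)=3

S14 | 0 | 36.98 | 4 ; S15 | 11 | 7.4 | 2 ; S16 | 10 | 28.4 | 3 ; S7 | 9 | 38.87 | 3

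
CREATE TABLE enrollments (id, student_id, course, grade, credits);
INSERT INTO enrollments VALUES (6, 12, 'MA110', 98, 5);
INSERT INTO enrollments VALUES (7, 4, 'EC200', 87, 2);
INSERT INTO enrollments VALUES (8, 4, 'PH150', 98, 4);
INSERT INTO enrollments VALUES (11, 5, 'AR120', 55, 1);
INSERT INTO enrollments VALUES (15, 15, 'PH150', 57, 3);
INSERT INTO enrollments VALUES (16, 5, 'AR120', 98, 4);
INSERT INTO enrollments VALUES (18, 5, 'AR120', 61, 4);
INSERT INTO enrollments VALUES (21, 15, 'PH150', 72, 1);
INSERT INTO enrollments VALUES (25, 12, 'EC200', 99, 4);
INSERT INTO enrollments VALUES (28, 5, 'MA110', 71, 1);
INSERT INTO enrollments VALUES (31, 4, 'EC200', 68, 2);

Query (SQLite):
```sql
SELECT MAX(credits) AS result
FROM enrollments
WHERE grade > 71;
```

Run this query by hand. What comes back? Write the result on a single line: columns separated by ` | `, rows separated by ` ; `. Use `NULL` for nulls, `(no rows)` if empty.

5

Rows where grade > 71 → credits values: [5, 2, 4, 4, 1, 4].
MAX of non-NULL values = 5.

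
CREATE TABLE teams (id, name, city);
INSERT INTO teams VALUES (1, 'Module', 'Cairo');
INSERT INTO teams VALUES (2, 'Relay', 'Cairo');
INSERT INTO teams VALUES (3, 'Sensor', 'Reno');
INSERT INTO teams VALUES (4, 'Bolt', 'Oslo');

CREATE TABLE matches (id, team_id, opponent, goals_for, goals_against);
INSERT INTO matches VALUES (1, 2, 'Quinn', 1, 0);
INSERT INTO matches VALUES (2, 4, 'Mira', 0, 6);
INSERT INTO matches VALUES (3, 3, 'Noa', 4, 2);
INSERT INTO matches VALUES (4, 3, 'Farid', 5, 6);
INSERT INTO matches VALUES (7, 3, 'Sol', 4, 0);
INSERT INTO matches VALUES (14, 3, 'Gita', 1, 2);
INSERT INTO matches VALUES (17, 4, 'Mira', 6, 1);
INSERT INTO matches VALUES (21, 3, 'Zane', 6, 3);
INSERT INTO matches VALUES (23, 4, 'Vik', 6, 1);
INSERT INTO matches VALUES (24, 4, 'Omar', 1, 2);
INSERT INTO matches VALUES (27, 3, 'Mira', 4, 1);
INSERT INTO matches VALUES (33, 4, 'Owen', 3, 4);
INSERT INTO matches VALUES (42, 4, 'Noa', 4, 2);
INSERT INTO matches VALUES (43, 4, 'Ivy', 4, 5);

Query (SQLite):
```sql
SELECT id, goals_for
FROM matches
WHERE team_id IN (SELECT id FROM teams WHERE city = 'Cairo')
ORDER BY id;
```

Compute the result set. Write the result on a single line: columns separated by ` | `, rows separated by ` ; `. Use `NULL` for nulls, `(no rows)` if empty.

Inner query: teams.id where city = 'Cairo'.
Outer: keep matches rows whose team_id is in that set.
Inner query → {1, 2}

1 | 1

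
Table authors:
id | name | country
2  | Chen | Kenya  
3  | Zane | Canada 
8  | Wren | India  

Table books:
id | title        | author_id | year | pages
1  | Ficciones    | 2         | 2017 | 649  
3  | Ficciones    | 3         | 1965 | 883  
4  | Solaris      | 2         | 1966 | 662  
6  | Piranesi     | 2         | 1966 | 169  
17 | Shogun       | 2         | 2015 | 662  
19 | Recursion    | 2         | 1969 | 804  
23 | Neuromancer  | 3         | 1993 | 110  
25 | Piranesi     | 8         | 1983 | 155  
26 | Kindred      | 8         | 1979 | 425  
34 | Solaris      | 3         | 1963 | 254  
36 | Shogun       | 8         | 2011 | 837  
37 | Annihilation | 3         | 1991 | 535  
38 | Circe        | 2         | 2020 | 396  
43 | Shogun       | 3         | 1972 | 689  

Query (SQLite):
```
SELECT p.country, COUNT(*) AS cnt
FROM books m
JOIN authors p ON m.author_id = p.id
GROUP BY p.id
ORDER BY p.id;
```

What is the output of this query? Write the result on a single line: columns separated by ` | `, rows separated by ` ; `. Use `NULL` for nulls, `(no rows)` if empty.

Kenya | 6 ; Canada | 5 ; India | 3

Join each books row to its authors via author_id.
Group joined rows by authors.id; compute COUNT(*) per group.
  2: ids {1, 4, 6, 17, 19, 38} → COUNT(*)=6
  3: ids {3, 23, 34, 37, 43} → COUNT(*)=5
  8: ids {25, 26, 36} → COUNT(*)=3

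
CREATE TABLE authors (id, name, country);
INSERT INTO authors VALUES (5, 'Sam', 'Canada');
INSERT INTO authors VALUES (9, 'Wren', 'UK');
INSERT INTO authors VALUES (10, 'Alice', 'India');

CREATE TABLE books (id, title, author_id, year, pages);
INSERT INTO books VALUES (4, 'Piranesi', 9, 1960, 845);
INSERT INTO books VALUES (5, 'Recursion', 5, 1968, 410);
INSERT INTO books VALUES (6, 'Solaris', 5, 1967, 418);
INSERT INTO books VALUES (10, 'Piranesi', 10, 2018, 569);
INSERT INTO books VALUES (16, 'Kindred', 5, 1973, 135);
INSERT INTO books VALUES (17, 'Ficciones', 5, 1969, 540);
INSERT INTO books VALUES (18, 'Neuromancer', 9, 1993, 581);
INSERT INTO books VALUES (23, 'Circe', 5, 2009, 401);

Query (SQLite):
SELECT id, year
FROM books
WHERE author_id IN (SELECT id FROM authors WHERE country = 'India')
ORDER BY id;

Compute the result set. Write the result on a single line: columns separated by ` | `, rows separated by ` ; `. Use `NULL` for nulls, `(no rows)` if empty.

Inner query: authors.id where country = 'India'.
Outer: keep books rows whose author_id is in that set.
Inner query → {10}

10 | 2018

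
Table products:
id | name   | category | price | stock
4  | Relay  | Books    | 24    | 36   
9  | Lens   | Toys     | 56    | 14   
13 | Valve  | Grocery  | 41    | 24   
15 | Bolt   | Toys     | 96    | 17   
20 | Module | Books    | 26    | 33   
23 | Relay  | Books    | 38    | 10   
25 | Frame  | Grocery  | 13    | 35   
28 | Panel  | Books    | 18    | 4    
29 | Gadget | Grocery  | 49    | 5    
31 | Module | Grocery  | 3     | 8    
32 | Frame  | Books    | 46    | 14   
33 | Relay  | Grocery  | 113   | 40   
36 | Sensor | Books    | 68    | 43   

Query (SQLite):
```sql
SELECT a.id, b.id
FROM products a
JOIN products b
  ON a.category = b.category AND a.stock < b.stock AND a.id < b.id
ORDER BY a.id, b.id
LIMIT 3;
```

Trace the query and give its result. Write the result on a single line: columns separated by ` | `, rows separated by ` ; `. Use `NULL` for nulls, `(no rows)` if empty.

4 | 36 ; 9 | 15 ; 13 | 25

Pairs (a,b) with same category, a.stock < b.stock, a.id < b.id.
category groups: Books:{4,20,23,28,32,36} Grocery:{13,25,29,31,33} Toys:{9,15}
Ordered by (a.id, b.id); first 3.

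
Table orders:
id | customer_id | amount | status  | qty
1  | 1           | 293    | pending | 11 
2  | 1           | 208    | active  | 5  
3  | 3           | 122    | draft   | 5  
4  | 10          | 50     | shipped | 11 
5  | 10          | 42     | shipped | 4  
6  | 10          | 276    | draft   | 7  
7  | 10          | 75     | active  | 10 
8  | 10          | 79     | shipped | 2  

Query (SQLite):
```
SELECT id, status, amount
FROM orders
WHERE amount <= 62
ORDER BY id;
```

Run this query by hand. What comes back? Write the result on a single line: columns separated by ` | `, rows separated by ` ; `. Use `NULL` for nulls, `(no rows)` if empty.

amount <= 62: ids {4, 5}

4 | shipped | 50 ; 5 | shipped | 42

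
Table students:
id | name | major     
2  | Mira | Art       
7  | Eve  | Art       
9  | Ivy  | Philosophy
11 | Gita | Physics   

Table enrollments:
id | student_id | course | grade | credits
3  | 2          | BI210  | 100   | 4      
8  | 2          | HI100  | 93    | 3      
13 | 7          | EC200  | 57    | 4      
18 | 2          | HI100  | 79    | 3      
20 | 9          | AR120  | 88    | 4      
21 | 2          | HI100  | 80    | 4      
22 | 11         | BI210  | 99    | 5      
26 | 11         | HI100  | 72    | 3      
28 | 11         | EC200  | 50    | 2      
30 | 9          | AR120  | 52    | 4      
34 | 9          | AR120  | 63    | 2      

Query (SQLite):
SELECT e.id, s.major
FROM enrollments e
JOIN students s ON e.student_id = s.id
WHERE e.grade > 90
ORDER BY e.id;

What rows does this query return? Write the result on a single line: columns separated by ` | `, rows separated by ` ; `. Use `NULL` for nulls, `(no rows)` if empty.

3 | Art ; 8 | Art ; 22 | Physics

Each enrollments row matches the students row where student_id = students.id.
Then keep rows with e.grade > 90.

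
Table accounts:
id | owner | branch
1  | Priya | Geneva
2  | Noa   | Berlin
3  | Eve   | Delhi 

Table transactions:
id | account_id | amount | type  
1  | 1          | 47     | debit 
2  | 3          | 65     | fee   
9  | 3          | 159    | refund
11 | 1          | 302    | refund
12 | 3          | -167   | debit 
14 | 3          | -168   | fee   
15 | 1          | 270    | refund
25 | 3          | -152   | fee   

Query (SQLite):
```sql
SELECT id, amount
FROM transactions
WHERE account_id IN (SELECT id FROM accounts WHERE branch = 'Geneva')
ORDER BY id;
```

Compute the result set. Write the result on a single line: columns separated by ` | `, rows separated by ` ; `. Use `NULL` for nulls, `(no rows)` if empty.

1 | 47 ; 11 | 302 ; 15 | 270

Inner query: accounts.id where branch = 'Geneva'.
Outer: keep transactions rows whose account_id is in that set.
Inner query → {1}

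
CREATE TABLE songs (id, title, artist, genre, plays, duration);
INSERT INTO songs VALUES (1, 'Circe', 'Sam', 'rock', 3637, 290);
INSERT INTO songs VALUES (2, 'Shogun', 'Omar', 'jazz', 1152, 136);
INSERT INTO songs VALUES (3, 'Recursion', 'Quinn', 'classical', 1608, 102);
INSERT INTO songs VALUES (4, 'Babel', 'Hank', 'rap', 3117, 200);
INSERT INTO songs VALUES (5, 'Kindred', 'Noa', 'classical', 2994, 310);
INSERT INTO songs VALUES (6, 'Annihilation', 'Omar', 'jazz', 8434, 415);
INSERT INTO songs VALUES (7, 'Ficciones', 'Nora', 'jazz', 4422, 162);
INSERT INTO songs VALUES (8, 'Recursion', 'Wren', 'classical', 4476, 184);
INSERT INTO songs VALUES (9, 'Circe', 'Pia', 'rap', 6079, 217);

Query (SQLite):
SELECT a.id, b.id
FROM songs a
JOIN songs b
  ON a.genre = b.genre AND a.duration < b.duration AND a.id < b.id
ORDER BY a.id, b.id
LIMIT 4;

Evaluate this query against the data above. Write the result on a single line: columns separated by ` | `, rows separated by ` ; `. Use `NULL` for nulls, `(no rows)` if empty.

Pairs (a,b) with same genre, a.duration < b.duration, a.id < b.id.
genre groups: classical:{3,5,8} jazz:{2,6,7} rap:{4,9} rock:{1}
Ordered by (a.id, b.id); first 4.

2 | 6 ; 2 | 7 ; 3 | 5 ; 3 | 8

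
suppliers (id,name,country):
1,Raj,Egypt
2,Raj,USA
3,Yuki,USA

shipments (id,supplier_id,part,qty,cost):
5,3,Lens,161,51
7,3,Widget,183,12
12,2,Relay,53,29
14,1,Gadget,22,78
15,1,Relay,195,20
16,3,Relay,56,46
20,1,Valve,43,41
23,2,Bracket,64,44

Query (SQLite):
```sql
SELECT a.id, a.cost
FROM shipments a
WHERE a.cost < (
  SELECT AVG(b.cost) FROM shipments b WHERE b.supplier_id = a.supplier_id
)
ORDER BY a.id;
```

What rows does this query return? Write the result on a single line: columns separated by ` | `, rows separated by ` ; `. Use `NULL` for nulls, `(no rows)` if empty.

7 | 12 ; 12 | 29 ; 15 | 20 ; 20 | 41

For each shipments row a, compute AVG(cost) over rows sharing a.supplier_id.
Keep row a if a.cost < that per-group AVG.
  supplier_id=1: AVG(cost) = 46.333333
  supplier_id=2: AVG(cost) = 36.5
  supplier_id=3: AVG(cost) = 36.333333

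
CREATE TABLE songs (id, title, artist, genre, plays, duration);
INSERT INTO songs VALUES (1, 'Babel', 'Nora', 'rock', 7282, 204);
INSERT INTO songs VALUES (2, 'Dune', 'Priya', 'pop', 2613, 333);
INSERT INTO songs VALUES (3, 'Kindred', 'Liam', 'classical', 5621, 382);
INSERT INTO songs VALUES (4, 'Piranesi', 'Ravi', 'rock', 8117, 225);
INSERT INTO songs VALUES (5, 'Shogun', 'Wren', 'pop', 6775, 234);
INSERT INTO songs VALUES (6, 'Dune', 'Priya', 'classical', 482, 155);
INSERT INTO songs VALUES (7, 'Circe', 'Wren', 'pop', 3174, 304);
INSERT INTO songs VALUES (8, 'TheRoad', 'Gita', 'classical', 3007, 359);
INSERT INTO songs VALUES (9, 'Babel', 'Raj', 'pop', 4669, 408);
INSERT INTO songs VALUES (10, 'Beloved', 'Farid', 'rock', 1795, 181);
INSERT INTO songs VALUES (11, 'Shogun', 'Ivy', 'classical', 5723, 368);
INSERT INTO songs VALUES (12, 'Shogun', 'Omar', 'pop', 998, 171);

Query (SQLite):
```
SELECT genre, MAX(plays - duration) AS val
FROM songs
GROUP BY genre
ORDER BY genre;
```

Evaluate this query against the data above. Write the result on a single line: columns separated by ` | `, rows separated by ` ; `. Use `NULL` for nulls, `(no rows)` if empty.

For each row compute plays - duration.
Group by genre; take MAX of the expression per group.
  classical: ids {3, 6, 8, 11} → MAX(plays - duration)=5355
  pop: ids {2, 5, 7, 9, 12} → MAX(plays - duration)=6541
  rock: ids {1, 4, 10} → MAX(plays - duration)=7892

classical | 5355 ; pop | 6541 ; rock | 7892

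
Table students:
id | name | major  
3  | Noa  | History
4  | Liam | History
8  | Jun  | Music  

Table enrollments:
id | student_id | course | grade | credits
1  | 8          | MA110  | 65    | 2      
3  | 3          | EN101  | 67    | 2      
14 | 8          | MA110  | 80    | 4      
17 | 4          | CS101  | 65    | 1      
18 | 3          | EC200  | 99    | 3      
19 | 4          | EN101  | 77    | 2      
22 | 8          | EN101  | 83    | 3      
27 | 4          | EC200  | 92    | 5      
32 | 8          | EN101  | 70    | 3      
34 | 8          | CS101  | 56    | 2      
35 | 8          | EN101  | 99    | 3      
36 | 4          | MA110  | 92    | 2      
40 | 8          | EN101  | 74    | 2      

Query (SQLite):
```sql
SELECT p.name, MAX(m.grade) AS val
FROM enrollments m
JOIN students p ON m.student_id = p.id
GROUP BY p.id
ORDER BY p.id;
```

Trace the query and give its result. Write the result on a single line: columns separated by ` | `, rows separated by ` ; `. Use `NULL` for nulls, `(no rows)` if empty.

Join each enrollments row to its students via student_id.
Group joined rows by students.id; compute MAX(m.grade) per group.
  3: ids {3, 18} → MAX(m.grade)=99
  4: ids {17, 19, 27, 36} → MAX(m.grade)=92
  8: ids {1, 14, 22, 32, 34, 35, 40} → MAX(m.grade)=99

Noa | 99 ; Liam | 92 ; Jun | 99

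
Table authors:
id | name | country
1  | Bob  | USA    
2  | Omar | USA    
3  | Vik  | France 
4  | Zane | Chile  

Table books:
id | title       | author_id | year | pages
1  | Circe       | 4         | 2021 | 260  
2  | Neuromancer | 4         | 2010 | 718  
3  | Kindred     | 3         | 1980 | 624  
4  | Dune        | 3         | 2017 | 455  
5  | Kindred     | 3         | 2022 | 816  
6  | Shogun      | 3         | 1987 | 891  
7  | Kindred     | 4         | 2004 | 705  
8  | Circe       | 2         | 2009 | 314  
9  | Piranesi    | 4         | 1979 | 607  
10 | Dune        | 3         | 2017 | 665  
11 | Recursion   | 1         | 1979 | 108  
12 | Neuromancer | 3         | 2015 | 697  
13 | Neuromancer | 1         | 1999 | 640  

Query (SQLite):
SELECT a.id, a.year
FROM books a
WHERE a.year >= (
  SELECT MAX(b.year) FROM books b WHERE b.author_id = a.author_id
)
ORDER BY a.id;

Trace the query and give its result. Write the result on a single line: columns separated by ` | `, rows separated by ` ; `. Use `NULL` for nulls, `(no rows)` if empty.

1 | 2021 ; 5 | 2022 ; 8 | 2009 ; 13 | 1999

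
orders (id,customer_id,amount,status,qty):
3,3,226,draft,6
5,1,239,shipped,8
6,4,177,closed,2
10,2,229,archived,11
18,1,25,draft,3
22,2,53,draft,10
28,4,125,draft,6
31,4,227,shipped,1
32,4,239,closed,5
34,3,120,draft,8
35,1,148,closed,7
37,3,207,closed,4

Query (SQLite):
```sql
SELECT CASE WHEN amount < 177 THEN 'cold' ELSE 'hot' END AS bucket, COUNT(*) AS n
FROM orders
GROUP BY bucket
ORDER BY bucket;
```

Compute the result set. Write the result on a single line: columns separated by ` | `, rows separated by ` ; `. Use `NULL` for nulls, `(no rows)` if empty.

Bucket rows by amount < 177 → 'cold' else 'hot'; count each bucket.

cold | 5 ; hot | 7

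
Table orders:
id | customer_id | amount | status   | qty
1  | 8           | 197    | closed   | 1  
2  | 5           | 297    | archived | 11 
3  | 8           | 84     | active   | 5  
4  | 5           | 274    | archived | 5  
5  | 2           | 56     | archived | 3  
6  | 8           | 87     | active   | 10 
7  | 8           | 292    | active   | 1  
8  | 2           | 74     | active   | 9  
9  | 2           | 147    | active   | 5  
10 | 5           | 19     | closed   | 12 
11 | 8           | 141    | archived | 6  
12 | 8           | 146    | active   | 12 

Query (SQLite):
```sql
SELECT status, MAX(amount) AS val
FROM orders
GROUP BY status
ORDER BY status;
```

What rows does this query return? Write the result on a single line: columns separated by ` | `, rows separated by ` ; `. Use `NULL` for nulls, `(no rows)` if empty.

active | 292 ; archived | 297 ; closed | 197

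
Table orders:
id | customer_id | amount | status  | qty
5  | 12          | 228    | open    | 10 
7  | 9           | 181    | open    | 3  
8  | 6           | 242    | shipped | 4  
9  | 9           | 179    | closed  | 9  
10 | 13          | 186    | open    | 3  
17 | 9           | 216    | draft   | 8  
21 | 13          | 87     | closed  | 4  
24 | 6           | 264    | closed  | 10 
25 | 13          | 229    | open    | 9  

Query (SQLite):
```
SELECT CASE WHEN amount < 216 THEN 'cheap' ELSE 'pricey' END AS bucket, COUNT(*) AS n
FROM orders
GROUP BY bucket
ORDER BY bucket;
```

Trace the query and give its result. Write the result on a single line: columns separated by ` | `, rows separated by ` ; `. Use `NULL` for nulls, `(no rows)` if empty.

Bucket rows by amount < 216 → 'cheap' else 'pricey'; count each bucket.

cheap | 4 ; pricey | 5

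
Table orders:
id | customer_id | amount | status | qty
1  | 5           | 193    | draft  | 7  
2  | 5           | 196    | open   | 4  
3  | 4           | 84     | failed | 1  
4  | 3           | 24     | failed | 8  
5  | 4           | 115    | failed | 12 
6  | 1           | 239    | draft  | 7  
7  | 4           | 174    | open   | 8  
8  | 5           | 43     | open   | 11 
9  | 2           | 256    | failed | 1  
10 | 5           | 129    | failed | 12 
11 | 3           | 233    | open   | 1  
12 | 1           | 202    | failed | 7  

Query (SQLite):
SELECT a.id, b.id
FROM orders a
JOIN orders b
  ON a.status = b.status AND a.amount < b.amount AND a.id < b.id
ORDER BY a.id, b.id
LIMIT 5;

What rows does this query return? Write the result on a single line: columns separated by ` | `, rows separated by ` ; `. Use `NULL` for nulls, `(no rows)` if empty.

1 | 6 ; 2 | 11 ; 3 | 5 ; 3 | 9 ; 3 | 10

Pairs (a,b) with same status, a.amount < b.amount, a.id < b.id.
status groups: draft:{1,6} failed:{3,4,5,9,10,12} open:{2,7,8,11}
Ordered by (a.id, b.id); first 5.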